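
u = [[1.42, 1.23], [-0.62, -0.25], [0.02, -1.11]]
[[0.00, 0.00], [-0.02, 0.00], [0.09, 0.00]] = u @ [[0.07, 0.0], [-0.08, -0.00]]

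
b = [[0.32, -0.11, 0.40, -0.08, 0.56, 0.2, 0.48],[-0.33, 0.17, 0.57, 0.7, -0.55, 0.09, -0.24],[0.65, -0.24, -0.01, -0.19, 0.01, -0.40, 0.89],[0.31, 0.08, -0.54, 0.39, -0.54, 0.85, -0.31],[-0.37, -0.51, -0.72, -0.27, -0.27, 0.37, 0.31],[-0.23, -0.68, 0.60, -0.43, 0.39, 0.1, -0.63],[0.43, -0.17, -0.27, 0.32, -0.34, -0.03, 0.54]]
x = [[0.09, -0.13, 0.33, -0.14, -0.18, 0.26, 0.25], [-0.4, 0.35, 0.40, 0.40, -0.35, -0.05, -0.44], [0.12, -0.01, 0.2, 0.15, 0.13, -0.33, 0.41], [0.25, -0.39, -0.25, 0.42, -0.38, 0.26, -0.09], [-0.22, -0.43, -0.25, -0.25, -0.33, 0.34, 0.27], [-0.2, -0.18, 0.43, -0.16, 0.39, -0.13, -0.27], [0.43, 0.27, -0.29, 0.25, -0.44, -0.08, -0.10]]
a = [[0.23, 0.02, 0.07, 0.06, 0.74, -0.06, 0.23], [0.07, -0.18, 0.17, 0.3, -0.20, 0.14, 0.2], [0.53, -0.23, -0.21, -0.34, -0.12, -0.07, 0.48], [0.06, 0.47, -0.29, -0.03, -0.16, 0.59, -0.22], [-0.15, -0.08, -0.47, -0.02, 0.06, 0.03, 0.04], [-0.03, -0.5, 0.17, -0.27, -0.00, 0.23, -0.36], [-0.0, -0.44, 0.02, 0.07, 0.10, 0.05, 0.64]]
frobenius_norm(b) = 3.00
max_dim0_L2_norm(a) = 0.96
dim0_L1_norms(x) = [1.71, 1.76, 2.15, 1.77, 2.2, 1.45, 1.83]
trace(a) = 0.74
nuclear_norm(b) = 6.97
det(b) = -0.19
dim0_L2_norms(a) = [0.6, 0.87, 0.64, 0.54, 0.8, 0.66, 0.96]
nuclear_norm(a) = 4.74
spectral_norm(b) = 1.71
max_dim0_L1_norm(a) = 2.17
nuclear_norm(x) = 4.76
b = a + x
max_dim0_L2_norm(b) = 1.4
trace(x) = 0.50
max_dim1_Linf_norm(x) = 0.44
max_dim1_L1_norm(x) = 2.39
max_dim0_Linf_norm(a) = 0.74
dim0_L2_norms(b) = [1.05, 0.93, 1.31, 1.02, 1.12, 1.04, 1.4]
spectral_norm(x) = 1.19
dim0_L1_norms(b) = [2.64, 1.96, 3.11, 2.38, 2.66, 2.04, 3.4]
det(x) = 0.02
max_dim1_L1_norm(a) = 1.98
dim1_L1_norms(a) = [1.41, 1.26, 1.98, 1.82, 0.85, 1.56, 1.32]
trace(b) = 1.24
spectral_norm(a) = 1.19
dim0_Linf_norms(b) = [0.65, 0.68, 0.72, 0.7, 0.56, 0.85, 0.89]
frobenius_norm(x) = 2.02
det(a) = 0.03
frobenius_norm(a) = 1.95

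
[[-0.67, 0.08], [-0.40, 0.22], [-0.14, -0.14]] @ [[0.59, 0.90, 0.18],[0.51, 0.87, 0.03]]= [[-0.35, -0.53, -0.12], [-0.12, -0.17, -0.07], [-0.15, -0.25, -0.03]]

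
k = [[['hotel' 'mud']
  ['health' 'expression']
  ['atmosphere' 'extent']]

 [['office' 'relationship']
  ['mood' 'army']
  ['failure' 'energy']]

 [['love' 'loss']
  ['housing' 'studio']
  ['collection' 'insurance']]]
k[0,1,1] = 'expression'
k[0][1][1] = 'expression'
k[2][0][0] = 'love'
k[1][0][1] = 'relationship'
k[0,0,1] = 'mud'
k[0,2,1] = 'extent'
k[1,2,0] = 'failure'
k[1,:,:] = [['office', 'relationship'], ['mood', 'army'], ['failure', 'energy']]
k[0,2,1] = 'extent'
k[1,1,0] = 'mood'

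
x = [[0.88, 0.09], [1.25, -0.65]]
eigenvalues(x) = [0.95, -0.72]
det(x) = -0.68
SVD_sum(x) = [[0.76, -0.26],[1.32, -0.45]] + [[0.12, 0.35], [-0.07, -0.2]]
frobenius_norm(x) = 1.66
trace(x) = 0.23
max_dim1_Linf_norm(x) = 1.25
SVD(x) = [[-0.50, -0.87],[-0.87, 0.5]] @ diag([1.6082103280278748, 0.4256284069754685]) @ [[-0.95, 0.32],[-0.32, -0.95]]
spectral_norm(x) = 1.61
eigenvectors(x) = [[0.79, -0.06], [0.62, 1.0]]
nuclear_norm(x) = 2.03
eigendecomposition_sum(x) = [[0.91, 0.05], [0.71, 0.04]] + [[-0.03, 0.04], [0.54, -0.69]]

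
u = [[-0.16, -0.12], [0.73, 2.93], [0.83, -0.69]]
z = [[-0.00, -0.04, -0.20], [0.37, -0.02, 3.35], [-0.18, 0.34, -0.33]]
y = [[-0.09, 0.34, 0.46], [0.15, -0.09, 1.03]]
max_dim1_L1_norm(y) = 1.27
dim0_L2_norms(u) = [1.12, 3.01]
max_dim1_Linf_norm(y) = 1.03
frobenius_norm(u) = 3.21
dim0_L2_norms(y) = [0.17, 0.35, 1.13]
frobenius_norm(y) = 1.19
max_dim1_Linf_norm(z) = 3.35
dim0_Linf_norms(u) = [0.83, 2.93]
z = u @ y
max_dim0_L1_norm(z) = 3.88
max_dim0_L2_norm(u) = 3.01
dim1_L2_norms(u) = [0.2, 3.02, 1.08]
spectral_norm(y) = 1.13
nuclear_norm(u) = 4.03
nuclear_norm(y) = 1.51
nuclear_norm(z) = 3.77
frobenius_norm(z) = 3.41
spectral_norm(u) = 3.06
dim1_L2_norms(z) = [0.2, 3.37, 0.51]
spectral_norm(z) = 3.39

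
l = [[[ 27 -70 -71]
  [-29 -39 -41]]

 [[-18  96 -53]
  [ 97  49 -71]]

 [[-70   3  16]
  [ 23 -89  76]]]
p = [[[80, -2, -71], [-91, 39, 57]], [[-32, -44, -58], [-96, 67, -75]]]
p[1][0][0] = -32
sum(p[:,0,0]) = 48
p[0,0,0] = 80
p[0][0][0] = 80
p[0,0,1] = -2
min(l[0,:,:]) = -71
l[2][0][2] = 16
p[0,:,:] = [[80, -2, -71], [-91, 39, 57]]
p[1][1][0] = -96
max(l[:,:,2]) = 76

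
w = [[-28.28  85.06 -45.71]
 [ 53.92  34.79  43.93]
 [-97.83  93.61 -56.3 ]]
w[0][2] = -45.71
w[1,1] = 34.79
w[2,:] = [-97.83, 93.61, -56.3]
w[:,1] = [85.06, 34.79, 93.61]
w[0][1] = 85.06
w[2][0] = -97.83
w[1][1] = 34.79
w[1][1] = 34.79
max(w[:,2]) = 43.93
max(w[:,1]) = 93.61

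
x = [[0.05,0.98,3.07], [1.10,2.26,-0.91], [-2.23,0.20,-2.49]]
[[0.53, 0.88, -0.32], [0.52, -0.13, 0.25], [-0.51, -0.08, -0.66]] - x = [[0.48, -0.10, -3.39], [-0.58, -2.39, 1.16], [1.72, -0.28, 1.83]]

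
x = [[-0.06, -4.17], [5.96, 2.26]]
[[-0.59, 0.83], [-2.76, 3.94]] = x @ [[-0.52, 0.74], [0.15, -0.21]]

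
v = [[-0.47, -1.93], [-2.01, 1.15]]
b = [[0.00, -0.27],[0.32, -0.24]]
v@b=[[-0.62, 0.59], [0.37, 0.27]]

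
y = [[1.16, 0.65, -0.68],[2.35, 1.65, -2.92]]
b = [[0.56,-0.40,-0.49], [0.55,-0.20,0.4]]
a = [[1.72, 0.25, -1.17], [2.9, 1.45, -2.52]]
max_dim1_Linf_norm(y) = 2.92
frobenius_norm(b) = 1.10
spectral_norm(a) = 4.58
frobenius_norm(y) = 4.36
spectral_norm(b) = 0.91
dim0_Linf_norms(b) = [0.56, 0.4, 0.49]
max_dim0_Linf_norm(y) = 2.92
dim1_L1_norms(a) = [3.14, 6.87]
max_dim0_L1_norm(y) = 3.6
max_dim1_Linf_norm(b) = 0.56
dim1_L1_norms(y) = [2.49, 6.92]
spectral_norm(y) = 4.33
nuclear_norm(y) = 4.79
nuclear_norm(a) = 5.08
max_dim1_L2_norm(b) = 0.84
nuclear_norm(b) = 1.53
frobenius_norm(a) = 4.61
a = b + y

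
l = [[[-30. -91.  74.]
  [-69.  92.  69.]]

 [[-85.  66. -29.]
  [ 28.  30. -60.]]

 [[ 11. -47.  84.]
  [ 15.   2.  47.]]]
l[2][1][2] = 47.0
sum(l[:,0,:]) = -47.0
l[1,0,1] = 66.0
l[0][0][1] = -91.0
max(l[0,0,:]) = 74.0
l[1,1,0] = 28.0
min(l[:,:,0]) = -85.0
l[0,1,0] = -69.0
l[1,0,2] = -29.0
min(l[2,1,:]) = 2.0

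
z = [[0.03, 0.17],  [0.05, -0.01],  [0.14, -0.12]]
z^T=[[0.03,0.05,0.14],[0.17,-0.01,-0.12]]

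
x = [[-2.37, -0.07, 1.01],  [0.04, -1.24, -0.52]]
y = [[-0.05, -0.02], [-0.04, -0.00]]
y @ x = [[0.12, 0.03, -0.04], [0.09, 0.00, -0.04]]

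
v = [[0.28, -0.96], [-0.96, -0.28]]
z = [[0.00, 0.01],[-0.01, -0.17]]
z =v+[[-0.28,0.97], [0.95,0.11]]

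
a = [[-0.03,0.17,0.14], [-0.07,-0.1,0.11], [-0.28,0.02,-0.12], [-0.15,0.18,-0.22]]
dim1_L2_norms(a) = [0.22, 0.16, 0.31, 0.32]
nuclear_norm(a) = 0.86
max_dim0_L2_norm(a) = 0.33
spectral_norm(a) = 0.42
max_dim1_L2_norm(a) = 0.32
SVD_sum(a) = [[0.00, -0.00, 0.0], [0.04, -0.02, 0.04], [-0.19, 0.11, -0.17], [-0.21, 0.12, -0.19]] + [[0.06, 0.15, 0.03], [-0.04, -0.09, -0.02], [-0.04, -0.10, -0.02], [0.03, 0.07, 0.01]] + [[-0.09, 0.02, 0.11], [-0.07, 0.01, 0.09], [-0.05, 0.01, 0.07], [0.03, -0.01, -0.04]]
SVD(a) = [[0.00, -0.71, -0.7], [0.14, 0.43, -0.54], [-0.66, 0.45, -0.40], [-0.74, -0.32, 0.25]] @ diag([0.41628654140647975, 0.2328322009000031, 0.21306027707644562]) @ [[0.69, -0.38, 0.62], [-0.38, -0.91, -0.15], [0.62, -0.13, -0.77]]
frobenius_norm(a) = 0.52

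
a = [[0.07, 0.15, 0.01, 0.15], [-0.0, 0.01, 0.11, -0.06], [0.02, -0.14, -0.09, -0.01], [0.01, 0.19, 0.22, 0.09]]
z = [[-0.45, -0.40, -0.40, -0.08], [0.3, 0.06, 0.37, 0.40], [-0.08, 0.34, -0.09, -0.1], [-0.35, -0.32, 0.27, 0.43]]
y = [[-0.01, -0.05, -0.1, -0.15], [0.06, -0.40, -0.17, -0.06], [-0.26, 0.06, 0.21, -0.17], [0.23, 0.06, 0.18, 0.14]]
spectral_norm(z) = 0.90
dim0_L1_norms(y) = [0.56, 0.57, 0.66, 0.52]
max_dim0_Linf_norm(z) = 0.45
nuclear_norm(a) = 0.66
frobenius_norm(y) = 0.70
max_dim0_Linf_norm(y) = 0.4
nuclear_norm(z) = 2.11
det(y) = -0.00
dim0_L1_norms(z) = [1.18, 1.12, 1.13, 1.01]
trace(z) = -0.05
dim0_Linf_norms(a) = [0.07, 0.19, 0.22, 0.15]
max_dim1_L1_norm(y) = 0.7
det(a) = 0.00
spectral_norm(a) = 0.38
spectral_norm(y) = 0.50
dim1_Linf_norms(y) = [0.15, 0.4, 0.26, 0.23]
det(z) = -0.02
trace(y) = -0.06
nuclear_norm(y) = 1.24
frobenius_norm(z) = 1.24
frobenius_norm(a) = 0.43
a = z @ y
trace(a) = 0.08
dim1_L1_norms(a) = [0.38, 0.18, 0.26, 0.51]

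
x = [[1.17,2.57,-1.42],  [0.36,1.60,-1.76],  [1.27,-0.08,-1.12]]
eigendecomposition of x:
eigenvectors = [[0.06+0.00j, -0.84+0.00j, (-0.84-0j)], [(-0.53+0j), -0.29-0.26j, (-0.29+0.26j)], [-0.85+0.00j, (-0.35+0.15j), -0.35-0.15j]]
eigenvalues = [(-1.27+0j), (1.46+1.03j), (1.46-1.03j)]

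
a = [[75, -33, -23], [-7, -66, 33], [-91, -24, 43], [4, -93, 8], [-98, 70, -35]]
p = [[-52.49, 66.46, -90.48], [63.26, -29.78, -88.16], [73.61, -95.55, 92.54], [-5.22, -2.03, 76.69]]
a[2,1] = -24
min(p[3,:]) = -5.22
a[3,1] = -93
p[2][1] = -95.55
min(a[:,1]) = -93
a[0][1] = -33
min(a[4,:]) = -98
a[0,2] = -23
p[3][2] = 76.69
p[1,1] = -29.78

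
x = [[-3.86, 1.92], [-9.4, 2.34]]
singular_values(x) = [10.57, 0.85]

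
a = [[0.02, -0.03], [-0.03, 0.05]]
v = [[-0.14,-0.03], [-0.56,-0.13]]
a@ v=[[0.01,0.00], [-0.02,-0.01]]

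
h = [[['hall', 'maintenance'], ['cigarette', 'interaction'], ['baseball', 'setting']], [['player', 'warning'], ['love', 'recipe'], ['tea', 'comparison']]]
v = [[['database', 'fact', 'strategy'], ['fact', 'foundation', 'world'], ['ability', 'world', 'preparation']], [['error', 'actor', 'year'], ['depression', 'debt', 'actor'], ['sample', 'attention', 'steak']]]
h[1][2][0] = 'tea'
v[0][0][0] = 'database'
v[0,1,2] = 'world'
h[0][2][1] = 'setting'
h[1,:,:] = [['player', 'warning'], ['love', 'recipe'], ['tea', 'comparison']]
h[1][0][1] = 'warning'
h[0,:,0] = ['hall', 'cigarette', 'baseball']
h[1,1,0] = 'love'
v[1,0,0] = 'error'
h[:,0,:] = [['hall', 'maintenance'], ['player', 'warning']]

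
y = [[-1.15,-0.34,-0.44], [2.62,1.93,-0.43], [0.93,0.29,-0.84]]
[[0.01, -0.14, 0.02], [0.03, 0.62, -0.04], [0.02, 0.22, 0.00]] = y @ [[0.00, 0.11, -0.01], [0.01, 0.15, -0.01], [-0.02, -0.09, -0.02]]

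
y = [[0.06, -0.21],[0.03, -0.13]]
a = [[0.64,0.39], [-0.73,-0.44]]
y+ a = [[0.70, 0.18], [-0.70, -0.57]]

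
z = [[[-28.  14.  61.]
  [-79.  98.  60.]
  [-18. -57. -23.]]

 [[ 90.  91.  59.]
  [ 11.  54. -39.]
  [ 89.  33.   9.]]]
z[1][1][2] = -39.0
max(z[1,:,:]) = 91.0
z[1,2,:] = [89.0, 33.0, 9.0]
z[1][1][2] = -39.0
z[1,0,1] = 91.0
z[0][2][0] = -18.0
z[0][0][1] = 14.0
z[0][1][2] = 60.0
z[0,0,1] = 14.0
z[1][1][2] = -39.0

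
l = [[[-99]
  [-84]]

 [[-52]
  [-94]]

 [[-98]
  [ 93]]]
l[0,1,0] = -84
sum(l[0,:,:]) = -183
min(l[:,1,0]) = -94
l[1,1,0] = -94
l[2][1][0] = 93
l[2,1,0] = 93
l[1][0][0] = -52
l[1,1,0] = -94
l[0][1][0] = -84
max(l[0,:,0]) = -84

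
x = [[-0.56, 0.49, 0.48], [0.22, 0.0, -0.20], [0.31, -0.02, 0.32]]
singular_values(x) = [0.92, 0.44, 0.16]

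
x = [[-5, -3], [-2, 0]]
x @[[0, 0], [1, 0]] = [[-3, 0], [0, 0]]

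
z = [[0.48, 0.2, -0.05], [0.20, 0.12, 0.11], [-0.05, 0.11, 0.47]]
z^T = [[0.48, 0.2, -0.05], [0.2, 0.12, 0.11], [-0.05, 0.11, 0.47]]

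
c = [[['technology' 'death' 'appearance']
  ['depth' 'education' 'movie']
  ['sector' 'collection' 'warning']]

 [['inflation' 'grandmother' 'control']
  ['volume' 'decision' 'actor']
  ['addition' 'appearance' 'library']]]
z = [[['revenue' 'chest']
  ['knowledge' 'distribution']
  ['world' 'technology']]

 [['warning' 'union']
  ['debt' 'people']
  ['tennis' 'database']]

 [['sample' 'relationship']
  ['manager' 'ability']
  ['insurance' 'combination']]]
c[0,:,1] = ['death', 'education', 'collection']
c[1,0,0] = 'inflation'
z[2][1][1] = 'ability'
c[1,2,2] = 'library'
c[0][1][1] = 'education'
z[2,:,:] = [['sample', 'relationship'], ['manager', 'ability'], ['insurance', 'combination']]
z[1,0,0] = 'warning'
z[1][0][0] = 'warning'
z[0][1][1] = 'distribution'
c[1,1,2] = 'actor'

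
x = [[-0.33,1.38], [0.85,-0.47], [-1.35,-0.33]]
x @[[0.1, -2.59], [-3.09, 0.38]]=[[-4.30, 1.38], [1.54, -2.38], [0.88, 3.37]]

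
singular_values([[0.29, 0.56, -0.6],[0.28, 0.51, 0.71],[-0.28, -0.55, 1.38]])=[1.76, 0.88, 0.0]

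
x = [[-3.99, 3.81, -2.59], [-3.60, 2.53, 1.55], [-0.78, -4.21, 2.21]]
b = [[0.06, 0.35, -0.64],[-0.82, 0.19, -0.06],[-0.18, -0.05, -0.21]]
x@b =[[-2.9, -0.54, 2.87], [-2.57, -0.86, 1.83], [3.01, -1.18, 0.29]]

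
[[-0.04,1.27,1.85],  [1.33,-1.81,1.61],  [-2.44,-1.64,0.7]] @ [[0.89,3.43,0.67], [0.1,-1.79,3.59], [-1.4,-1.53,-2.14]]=[[-2.50, -5.24, 0.57], [-1.25, 5.34, -9.05], [-3.32, -6.5, -9.02]]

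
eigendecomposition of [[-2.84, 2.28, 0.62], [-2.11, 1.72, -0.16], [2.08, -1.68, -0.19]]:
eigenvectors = [[-0.77, 0.41, 0.63],[-0.41, 0.77, 0.78],[0.49, -0.50, 0.03]]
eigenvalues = [-2.01, 0.7, 0.0]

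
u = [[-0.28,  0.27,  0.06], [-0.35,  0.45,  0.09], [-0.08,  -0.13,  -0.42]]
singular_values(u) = [0.71, 0.42, 0.04]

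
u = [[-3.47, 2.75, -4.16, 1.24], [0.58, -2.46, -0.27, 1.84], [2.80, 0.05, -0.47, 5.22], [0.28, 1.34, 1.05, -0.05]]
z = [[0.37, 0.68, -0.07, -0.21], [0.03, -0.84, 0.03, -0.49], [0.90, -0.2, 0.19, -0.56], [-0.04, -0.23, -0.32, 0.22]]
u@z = [[-5.0,-4.12,-0.86,1.98],[-0.18,2.09,-0.75,1.64],[0.41,0.76,-1.95,0.8],[1.09,-1.13,0.24,-1.31]]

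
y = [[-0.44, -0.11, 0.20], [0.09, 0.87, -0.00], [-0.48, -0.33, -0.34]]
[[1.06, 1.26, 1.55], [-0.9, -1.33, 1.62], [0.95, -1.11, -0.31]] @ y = [[-1.1, 0.47, -0.32], [-0.5, -1.59, -0.73], [-0.37, -0.97, 0.30]]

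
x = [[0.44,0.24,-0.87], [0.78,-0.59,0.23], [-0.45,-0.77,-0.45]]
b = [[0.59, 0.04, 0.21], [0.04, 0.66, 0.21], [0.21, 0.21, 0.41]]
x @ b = [[0.09,-0.01,-0.21], [0.48,-0.31,0.13], [-0.39,-0.62,-0.44]]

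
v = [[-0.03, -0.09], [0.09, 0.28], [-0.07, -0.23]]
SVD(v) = [[-0.24, 0.46],[0.75, -0.47],[-0.61, -0.75]] @ diag([0.3915216096131258, 0.003290775888323564]) @ [[0.30, 0.95], [-0.95, 0.3]]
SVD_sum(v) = [[-0.03, -0.09],[0.09, 0.28],[-0.07, -0.23]] + [[-0.00,0.0], [0.00,-0.00], [0.0,-0.0]]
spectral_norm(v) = 0.39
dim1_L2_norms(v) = [0.09, 0.29, 0.24]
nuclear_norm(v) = 0.39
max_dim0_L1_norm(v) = 0.6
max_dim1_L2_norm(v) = 0.29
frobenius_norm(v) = 0.39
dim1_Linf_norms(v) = [0.09, 0.28, 0.23]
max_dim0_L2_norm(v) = 0.37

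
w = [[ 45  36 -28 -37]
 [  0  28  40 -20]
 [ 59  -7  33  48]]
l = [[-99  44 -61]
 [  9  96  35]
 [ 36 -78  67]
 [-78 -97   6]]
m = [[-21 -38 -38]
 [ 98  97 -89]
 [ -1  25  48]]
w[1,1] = 28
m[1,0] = 98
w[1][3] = -20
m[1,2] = -89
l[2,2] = 67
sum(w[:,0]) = 104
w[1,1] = 28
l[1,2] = 35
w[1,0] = 0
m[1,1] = 97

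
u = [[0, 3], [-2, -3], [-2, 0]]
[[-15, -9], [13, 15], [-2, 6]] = u@[[1, -3], [-5, -3]]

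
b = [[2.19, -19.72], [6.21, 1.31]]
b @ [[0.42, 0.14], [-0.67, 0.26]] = [[14.13, -4.82], [1.73, 1.21]]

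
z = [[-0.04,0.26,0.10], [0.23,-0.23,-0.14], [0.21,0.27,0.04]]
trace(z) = -0.23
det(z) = -0.00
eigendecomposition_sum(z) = [[-0.18,0.16,0.10], [0.25,-0.22,-0.14], [-0.07,0.06,0.04]] + [[0.14, 0.1, -0.0], [-0.02, -0.02, 0.00], [0.29, 0.21, -0.00]] + [[-0.0, -0.00, 0.00], [0.0, 0.0, -0.00], [-0.01, -0.0, 0.0]]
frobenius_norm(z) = 0.57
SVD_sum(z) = [[-0.04, 0.26, 0.10], [0.04, -0.27, -0.1], [-0.03, 0.22, 0.08]] + [[-0.0,-0.0,0.00],[0.19,0.04,-0.04],[0.24,0.05,-0.04]] + [[-0.00, 0.00, -0.0], [-0.00, 0.00, -0.0], [0.00, -0.00, 0.00]]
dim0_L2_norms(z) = [0.31, 0.44, 0.18]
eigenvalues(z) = [-0.36, 0.12, 0.0]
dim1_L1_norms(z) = [0.4, 0.6, 0.52]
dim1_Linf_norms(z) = [0.26, 0.23, 0.27]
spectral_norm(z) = 0.47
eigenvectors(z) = [[-0.57, 0.44, 0.24], [0.79, -0.07, -0.31], [-0.23, 0.89, 0.92]]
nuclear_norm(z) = 0.79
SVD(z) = [[-0.60, -0.01, 0.80],[0.62, 0.62, 0.47],[-0.50, 0.78, -0.37]] @ diag([0.46996337947901856, 0.3198961624765439, 0.0009312257732311428]) @ [[0.13, -0.93, -0.36], [0.96, 0.2, -0.18], [-0.24, 0.32, -0.92]]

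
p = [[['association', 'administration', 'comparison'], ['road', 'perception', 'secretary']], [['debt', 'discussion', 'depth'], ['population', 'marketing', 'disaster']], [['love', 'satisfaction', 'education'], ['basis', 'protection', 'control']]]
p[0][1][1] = 'perception'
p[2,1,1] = 'protection'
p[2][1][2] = 'control'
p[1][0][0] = 'debt'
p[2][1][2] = 'control'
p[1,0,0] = 'debt'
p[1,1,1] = 'marketing'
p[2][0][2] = 'education'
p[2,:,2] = ['education', 'control']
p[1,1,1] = 'marketing'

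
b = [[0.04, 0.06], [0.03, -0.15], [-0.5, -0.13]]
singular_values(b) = [0.52, 0.16]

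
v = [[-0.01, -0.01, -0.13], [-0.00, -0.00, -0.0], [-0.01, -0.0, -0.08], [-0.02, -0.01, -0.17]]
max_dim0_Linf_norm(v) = 0.17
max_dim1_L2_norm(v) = 0.17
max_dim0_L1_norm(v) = 0.38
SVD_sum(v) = [[-0.01, -0.01, -0.13], [0.00, 0.0, 0.00], [-0.01, -0.0, -0.08], [-0.02, -0.01, -0.17]] + [[0.0, -0.0, -0.00], [-0.0, 0.00, 0.00], [-0.00, 0.0, 0.0], [-0.00, 0.00, 0.00]] + [[0.00,0.00,-0.0], [0.00,0.00,-0.0], [0.0,0.0,-0.00], [-0.00,-0.0,0.00]]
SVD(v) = [[-0.57, -0.67, -0.47], [0.00, 0.00, -0.0], [-0.35, 0.72, -0.60], [-0.75, 0.18, 0.64]] @ diag([0.2301130977791622, 0.006364103951924363, 0.0027313753617638063]) @ [[0.1,0.06,0.99], [-0.62,0.78,0.02], [-0.77,-0.62,0.12]]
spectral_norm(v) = 0.23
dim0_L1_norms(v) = [0.04, 0.02, 0.38]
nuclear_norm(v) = 0.24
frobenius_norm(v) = 0.23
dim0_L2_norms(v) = [0.02, 0.01, 0.23]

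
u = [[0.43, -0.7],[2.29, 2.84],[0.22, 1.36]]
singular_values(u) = [3.86, 0.99]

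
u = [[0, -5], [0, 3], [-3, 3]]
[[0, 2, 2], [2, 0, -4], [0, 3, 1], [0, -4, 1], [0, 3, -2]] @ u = [[-6, 12], [12, -22], [-3, 12], [-3, -9], [6, 3]]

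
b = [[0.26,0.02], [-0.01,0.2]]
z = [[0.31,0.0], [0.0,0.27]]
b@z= [[0.08, 0.01],[-0.0, 0.05]]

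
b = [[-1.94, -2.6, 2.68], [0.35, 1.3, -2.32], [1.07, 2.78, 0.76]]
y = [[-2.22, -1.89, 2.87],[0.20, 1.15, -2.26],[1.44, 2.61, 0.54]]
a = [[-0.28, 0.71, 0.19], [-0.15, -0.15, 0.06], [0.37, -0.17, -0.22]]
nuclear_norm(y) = 8.46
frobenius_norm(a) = 0.94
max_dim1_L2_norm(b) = 4.21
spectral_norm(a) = 0.87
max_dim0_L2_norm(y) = 3.69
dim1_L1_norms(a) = [1.18, 0.36, 0.76]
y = a + b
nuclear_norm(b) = 8.44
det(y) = -11.37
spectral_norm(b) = 5.20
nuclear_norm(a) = 1.24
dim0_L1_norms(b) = [3.36, 6.68, 5.76]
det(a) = -0.00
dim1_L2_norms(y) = [4.09, 2.54, 3.03]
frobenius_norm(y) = 5.69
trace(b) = 0.12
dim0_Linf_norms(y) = [2.22, 2.61, 2.87]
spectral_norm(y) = 4.99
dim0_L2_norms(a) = [0.49, 0.75, 0.3]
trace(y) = -0.53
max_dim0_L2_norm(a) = 0.75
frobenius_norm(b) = 5.86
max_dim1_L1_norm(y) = 6.98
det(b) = -8.40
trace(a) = -0.65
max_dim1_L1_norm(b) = 7.22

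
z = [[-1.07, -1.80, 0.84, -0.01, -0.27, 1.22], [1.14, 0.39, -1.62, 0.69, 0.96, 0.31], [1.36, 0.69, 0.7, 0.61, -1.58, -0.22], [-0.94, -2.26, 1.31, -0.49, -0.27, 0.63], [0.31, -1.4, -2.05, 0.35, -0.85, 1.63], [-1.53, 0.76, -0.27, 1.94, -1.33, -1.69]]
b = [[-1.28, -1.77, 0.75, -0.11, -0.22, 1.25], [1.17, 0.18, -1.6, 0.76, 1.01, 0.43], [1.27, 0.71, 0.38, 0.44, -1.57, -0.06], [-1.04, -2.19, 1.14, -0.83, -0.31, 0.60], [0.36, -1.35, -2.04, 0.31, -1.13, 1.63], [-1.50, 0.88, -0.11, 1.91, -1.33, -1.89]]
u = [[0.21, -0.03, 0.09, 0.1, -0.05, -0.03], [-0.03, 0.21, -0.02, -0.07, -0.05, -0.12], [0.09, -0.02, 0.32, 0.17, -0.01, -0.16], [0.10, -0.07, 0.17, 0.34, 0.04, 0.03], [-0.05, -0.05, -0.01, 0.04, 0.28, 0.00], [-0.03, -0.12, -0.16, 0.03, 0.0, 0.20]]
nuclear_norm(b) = 14.68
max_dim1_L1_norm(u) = 0.77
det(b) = -49.56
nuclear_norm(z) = 14.64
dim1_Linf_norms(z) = [1.8, 1.62, 1.58, 2.26, 2.05, 1.94]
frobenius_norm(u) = 0.79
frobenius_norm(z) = 6.89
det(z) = -47.57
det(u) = 0.00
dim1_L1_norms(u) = [0.51, 0.5, 0.77, 0.75, 0.43, 0.54]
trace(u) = 1.56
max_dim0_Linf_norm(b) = 2.19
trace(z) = -3.01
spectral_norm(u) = 0.58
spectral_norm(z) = 4.37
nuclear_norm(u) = 1.56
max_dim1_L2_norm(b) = 3.47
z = u + b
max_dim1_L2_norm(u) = 0.41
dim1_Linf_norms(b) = [1.77, 1.6, 1.57, 2.19, 2.04, 1.91]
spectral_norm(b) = 4.42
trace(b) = -4.57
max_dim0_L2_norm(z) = 3.39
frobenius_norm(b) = 6.94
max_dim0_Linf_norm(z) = 2.26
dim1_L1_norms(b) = [5.38, 5.15, 4.43, 6.11, 6.82, 7.62]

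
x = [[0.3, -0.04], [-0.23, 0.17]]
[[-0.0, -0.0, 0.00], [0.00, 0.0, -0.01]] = x @ [[-0.00, -0.00, 0.01], [0.01, 0.02, -0.04]]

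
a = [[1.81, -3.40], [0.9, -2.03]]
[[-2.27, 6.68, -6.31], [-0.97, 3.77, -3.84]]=a @ [[-2.12,1.23,0.40], [-0.46,-1.31,2.07]]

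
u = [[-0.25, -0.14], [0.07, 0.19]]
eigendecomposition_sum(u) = [[-0.24, -0.08],[0.04, 0.01]] + [[-0.01, -0.06], [0.03, 0.18]]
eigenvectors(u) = [[-0.99,0.32], [0.17,-0.95]]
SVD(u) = [[-0.84, 0.54], [0.54, 0.84]] @ diag([0.3319683424386624, 0.11356504576024687]) @ [[0.75, 0.66], [-0.66, 0.75]]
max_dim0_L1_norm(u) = 0.33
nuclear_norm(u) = 0.45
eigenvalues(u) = [-0.23, 0.17]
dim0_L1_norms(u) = [0.32, 0.33]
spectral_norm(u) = 0.33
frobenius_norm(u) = 0.35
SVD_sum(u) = [[-0.21,-0.19], [0.13,0.12]] + [[-0.04, 0.05], [-0.06, 0.07]]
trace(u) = -0.06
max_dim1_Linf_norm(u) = 0.25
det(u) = -0.04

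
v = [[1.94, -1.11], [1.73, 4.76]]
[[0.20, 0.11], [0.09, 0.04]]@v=[[0.58,  0.3], [0.24,  0.09]]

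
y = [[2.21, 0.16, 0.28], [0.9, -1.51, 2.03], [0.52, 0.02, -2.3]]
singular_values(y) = [3.33, 2.36, 1.06]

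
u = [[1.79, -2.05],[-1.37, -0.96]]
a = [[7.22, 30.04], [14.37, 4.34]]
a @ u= [[-28.23, -43.64], [19.78, -33.62]]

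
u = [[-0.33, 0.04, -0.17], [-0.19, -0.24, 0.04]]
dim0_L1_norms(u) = [0.52, 0.28, 0.21]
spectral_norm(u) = 0.41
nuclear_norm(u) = 0.67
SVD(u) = [[-0.85, -0.53],[-0.53, 0.85]] @ diag([0.41064884940086493, 0.2570360334383988]) @ [[0.93, 0.23, 0.3], [0.06, -0.87, 0.48]]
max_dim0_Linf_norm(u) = 0.33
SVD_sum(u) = [[-0.32, -0.08, -0.1], [-0.20, -0.05, -0.07]] + [[-0.01,0.12,-0.07], [0.01,-0.19,0.11]]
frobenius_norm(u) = 0.48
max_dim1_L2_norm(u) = 0.37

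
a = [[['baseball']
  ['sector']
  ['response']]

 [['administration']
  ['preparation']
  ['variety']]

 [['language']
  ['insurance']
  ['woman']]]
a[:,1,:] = [['sector'], ['preparation'], ['insurance']]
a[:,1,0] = ['sector', 'preparation', 'insurance']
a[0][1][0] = 'sector'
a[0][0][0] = 'baseball'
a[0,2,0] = 'response'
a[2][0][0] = 'language'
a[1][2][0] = 'variety'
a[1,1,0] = 'preparation'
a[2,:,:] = [['language'], ['insurance'], ['woman']]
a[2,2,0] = 'woman'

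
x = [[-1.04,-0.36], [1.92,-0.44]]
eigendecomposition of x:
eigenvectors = [[(0.14-0.37j), 0.14+0.37j],[(-0.92+0j), (-0.92-0j)]]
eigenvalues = [(-0.74+0.78j), (-0.74-0.78j)]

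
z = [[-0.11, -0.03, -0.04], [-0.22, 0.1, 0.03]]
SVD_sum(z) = [[-0.09, 0.03, 0.0],[-0.23, 0.08, 0.01]] + [[-0.02, -0.06, -0.04],[0.01, 0.02, 0.02]]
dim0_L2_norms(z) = [0.25, 0.1, 0.05]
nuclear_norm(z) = 0.34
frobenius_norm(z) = 0.27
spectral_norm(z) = 0.26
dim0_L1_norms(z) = [0.33, 0.13, 0.07]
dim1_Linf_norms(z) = [0.11, 0.22]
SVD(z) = [[-0.36, -0.93],  [-0.93, 0.36]] @ diag([0.2587315995598567, 0.08341438358699262]) @ [[0.95,  -0.32,  -0.05], [0.29,  0.76,  0.58]]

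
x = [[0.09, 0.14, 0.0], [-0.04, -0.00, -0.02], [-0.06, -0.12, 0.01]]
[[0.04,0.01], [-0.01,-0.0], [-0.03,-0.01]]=x @ [[0.28, 0.08], [0.11, 0.03], [-0.25, -0.07]]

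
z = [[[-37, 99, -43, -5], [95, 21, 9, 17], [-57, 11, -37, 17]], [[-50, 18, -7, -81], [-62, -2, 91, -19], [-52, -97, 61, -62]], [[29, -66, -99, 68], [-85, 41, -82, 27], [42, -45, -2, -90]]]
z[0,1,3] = 17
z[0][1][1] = 21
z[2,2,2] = -2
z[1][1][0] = -62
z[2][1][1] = 41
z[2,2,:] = [42, -45, -2, -90]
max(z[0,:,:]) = 99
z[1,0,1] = 18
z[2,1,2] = -82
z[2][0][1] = -66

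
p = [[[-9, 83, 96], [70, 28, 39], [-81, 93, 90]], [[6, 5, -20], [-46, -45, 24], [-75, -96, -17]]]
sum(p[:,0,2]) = 76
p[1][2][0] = -75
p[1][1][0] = -46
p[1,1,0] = -46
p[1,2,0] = -75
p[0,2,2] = 90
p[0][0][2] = 96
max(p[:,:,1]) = 93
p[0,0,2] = 96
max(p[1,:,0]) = 6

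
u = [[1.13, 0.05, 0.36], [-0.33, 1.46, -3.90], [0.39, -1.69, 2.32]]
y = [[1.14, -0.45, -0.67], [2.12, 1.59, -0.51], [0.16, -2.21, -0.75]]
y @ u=[[1.18,0.53,0.61],[1.67,3.29,-6.62],[0.62,-1.95,6.94]]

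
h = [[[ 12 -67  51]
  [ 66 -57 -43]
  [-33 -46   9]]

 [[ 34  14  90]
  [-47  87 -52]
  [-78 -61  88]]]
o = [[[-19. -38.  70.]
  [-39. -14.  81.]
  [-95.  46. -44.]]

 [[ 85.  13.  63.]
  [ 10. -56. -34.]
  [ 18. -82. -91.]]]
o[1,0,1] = 13.0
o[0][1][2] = 81.0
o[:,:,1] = [[-38.0, -14.0, 46.0], [13.0, -56.0, -82.0]]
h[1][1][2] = -52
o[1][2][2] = -91.0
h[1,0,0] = 34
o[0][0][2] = 70.0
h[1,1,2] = -52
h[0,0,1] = -67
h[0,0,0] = 12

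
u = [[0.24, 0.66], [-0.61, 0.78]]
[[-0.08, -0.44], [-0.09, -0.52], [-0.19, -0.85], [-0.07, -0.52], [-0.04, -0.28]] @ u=[[0.25,-0.40], [0.30,-0.46], [0.47,-0.79], [0.3,-0.45], [0.16,-0.24]]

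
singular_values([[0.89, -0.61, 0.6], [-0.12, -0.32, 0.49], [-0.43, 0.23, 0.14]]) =[1.32, 0.6, 0.15]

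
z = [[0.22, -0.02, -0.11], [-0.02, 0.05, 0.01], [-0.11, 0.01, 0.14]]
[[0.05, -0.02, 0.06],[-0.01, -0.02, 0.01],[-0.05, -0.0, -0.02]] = z@[[0.05, -0.23, 0.32], [-0.12, -0.53, 0.22], [-0.34, -0.16, 0.09]]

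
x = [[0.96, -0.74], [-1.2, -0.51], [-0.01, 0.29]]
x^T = [[0.96, -1.20, -0.01], [-0.74, -0.51, 0.29]]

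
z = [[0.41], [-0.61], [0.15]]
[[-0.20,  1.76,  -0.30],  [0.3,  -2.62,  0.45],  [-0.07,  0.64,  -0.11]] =z@ [[-0.49, 4.3, -0.74]]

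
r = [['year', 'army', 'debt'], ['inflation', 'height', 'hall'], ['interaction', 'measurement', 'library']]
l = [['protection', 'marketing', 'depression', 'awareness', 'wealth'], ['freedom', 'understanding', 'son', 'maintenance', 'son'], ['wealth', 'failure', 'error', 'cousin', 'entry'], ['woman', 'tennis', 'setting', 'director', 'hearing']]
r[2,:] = ['interaction', 'measurement', 'library']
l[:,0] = ['protection', 'freedom', 'wealth', 'woman']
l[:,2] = ['depression', 'son', 'error', 'setting']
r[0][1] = 'army'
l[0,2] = 'depression'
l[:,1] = ['marketing', 'understanding', 'failure', 'tennis']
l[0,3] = 'awareness'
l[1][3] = 'maintenance'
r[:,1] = ['army', 'height', 'measurement']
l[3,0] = 'woman'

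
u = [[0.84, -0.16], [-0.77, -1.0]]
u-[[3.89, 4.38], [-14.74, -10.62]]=[[-3.05,-4.54],  [13.97,9.62]]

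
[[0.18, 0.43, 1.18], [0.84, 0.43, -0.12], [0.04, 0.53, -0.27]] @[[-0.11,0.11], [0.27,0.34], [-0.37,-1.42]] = [[-0.34, -1.51], [0.07, 0.41], [0.24, 0.57]]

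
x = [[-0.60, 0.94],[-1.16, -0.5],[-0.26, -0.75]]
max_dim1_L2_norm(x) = 1.26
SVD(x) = [[0.1, 0.9], [-0.87, 0.29], [-0.49, -0.33]] @ diag([1.3961169947553402, 1.232946607503876]) @ [[0.77,  0.64],  [-0.64,  0.77]]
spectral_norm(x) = 1.40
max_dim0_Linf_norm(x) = 1.16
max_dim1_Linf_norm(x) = 1.16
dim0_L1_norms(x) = [2.02, 2.19]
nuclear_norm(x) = 2.63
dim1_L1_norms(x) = [1.54, 1.66, 1.01]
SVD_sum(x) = [[0.11,0.09], [-0.93,-0.78], [-0.52,-0.44]] + [[-0.71, 0.85], [-0.23, 0.28], [0.26, -0.31]]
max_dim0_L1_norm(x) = 2.19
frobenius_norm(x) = 1.86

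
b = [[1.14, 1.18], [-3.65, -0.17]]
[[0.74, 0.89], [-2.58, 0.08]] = b @ [[0.71, -0.06],[-0.06, 0.81]]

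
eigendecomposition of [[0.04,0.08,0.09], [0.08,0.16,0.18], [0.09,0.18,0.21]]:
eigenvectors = [[-0.31,-0.89,-0.32], [-0.62,0.45,-0.64], [-0.72,0.00,0.7]]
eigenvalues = [0.41, 0.0, 0.0]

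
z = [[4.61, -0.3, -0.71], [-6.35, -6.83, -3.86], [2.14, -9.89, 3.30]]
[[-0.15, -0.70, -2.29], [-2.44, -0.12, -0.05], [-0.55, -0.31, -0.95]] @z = [[-1.15, 27.47, -4.75], [-10.59, 2.05, 2.03], [-2.6, 11.68, -1.55]]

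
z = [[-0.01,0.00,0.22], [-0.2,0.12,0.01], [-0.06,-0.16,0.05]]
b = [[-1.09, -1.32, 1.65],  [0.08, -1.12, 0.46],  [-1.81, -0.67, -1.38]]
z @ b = [[-0.39, -0.13, -0.32], [0.21, 0.12, -0.29], [-0.04, 0.22, -0.24]]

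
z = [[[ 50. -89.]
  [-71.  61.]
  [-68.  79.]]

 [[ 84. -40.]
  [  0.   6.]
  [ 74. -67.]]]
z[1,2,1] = -67.0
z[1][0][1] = -40.0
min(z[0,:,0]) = -71.0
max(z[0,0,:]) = 50.0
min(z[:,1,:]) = -71.0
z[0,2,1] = 79.0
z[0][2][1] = 79.0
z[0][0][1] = -89.0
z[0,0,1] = -89.0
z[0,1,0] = -71.0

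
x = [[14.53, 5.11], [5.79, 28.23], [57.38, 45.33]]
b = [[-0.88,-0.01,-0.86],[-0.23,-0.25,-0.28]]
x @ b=[[-13.96, -1.42, -13.93], [-11.59, -7.12, -12.88], [-60.92, -11.91, -62.04]]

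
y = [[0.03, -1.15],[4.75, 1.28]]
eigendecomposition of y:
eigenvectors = [[0.12-0.43j,  (0.12+0.43j)], [-0.90+0.00j,  -0.90-0.00j]]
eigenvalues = [(0.65+2.25j), (0.65-2.25j)]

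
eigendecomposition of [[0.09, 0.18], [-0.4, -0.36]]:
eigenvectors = [[(-0.47-0.3j), -0.47+0.30j], [(0.83+0j), 0.83-0.00j]]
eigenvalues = [(-0.13+0.15j), (-0.13-0.15j)]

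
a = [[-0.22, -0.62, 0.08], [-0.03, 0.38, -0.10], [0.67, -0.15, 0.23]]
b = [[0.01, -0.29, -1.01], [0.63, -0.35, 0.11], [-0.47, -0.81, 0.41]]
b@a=[[-0.67, 0.04, -0.20], [-0.05, -0.54, 0.11], [0.4, -0.08, 0.14]]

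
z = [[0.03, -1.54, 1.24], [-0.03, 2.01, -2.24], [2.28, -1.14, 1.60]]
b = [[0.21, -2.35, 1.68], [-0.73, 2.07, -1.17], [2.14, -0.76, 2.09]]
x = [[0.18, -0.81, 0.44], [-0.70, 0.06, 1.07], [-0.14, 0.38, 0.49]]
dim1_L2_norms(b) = [2.9, 2.49, 3.09]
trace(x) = 0.73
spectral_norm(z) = 4.28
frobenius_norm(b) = 4.91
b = x + z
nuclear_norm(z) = 6.46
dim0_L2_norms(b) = [2.27, 3.22, 2.93]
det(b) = -3.49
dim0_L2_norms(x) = [0.74, 0.9, 1.26]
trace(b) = 4.37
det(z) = 2.17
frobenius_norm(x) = 1.71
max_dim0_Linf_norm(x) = 1.07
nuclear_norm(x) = 2.60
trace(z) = 3.64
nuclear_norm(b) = 6.82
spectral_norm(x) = 1.40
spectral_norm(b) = 4.51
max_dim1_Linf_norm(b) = 2.35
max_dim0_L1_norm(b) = 5.18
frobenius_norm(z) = 4.69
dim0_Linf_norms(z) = [2.28, 2.01, 2.24]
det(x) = -0.34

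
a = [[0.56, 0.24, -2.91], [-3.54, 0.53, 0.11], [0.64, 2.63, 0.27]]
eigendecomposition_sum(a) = [[-0.20+1.03j,0.57+0.62j,-0.96+0.17j], [(-1.11+0.29j),(-0.35+0.85j),-0.62-0.87j], [0.81+0.74j,(0.86-0.17j),-0.37+0.95j]] + [[(-0.2-1.03j),(0.57-0.62j),-0.96-0.17j], [-1.11-0.29j,-0.35-0.85j,(-0.62+0.87j)], [0.81-0.74j,0.86+0.17j,-0.37-0.95j]] + [[(0.96-0j), (-0.89-0j), -0.99-0.00j],[(-1.32+0j), (1.22+0j), (1.36+0j)],[-0.98+0.00j, (0.91+0j), 1.01+0.00j]]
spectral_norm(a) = 3.73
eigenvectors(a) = [[0.24-0.50j, (0.24+0.5j), (-0.51+0j)], [0.60+0.00j, 0.60-0.00j, (0.69+0j)], [(-0.31-0.48j), -0.31+0.48j, (0.51+0j)]]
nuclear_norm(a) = 9.23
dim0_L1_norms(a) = [4.74, 3.4, 3.29]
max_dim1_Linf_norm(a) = 3.54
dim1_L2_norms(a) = [2.97, 3.58, 2.72]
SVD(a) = [[-0.4, -0.90, 0.16], [0.91, -0.36, 0.21], [-0.13, 0.23, 0.96]] @ diag([3.7274671342621453, 2.813919097032215, 2.692795587925855]) @ [[-0.95, 0.01, 0.33],[0.33, 0.07, 0.94],[-0.01, 1.00, -0.07]]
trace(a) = 1.36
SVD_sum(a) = [[1.40, -0.02, -0.48], [-3.20, 0.04, 1.11], [0.46, -0.01, -0.16]] + [[-0.83, -0.18, -2.40], [-0.33, -0.07, -0.96], [0.21, 0.05, 0.61]] + [[-0.01, 0.44, -0.03],[-0.01, 0.56, -0.04],[-0.03, 2.59, -0.18]]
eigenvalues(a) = [(-0.92+2.83j), (-0.92-2.83j), (3.19+0j)]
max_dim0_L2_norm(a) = 3.64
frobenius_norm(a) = 5.39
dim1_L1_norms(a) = [3.71, 4.18, 3.54]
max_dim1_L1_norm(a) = 4.18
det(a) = 28.24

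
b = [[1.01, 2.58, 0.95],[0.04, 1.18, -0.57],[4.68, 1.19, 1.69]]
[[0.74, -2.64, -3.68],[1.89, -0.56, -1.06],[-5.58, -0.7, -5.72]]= b @ [[-1.08,0.36,-0.88], [1.11,-0.87,-0.99], [-1.09,-0.80,-0.25]]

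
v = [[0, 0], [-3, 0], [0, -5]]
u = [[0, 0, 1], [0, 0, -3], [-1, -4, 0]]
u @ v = [[0, -5], [0, 15], [12, 0]]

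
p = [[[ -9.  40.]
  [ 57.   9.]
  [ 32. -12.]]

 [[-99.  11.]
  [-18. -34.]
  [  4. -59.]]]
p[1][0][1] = 11.0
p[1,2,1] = -59.0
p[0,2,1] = -12.0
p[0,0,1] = 40.0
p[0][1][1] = 9.0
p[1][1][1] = -34.0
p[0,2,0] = 32.0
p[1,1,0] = -18.0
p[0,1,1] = 9.0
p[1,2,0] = 4.0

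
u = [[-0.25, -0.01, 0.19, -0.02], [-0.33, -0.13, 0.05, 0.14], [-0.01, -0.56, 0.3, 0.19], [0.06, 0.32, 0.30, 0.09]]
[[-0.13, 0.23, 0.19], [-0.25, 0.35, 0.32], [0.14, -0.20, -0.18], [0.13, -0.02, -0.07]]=u @ [[0.81, -1.13, -1.03], [-0.08, 0.31, 0.23], [0.39, -0.25, -0.31], [-0.07, 0.21, 0.16]]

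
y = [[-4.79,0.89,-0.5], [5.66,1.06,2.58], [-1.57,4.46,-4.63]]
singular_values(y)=[8.65, 5.42, 1.81]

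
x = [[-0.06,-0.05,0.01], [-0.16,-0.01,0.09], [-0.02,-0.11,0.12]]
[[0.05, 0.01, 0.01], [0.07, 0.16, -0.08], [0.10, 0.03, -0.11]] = x @[[-0.24, -0.58, -0.14], [-0.65, 0.64, -0.26], [0.23, 0.78, -1.17]]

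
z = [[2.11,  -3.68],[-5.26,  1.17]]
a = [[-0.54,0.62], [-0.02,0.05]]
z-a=[[2.65, -4.30], [-5.24, 1.12]]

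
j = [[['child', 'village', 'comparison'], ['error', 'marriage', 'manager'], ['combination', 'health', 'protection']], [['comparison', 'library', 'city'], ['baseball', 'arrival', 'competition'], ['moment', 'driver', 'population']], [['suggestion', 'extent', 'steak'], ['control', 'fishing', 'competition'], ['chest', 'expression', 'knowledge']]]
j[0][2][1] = 'health'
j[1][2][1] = 'driver'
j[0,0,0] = 'child'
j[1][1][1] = 'arrival'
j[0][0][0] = 'child'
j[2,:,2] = ['steak', 'competition', 'knowledge']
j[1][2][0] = 'moment'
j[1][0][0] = 'comparison'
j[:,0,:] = [['child', 'village', 'comparison'], ['comparison', 'library', 'city'], ['suggestion', 'extent', 'steak']]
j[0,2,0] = 'combination'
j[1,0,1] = 'library'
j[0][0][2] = 'comparison'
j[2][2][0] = 'chest'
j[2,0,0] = 'suggestion'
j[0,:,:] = [['child', 'village', 'comparison'], ['error', 'marriage', 'manager'], ['combination', 'health', 'protection']]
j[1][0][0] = 'comparison'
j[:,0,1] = ['village', 'library', 'extent']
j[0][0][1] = 'village'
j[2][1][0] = 'control'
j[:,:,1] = [['village', 'marriage', 'health'], ['library', 'arrival', 'driver'], ['extent', 'fishing', 'expression']]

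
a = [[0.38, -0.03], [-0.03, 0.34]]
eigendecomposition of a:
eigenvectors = [[0.88, 0.47], [-0.47, 0.88]]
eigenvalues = [0.4, 0.32]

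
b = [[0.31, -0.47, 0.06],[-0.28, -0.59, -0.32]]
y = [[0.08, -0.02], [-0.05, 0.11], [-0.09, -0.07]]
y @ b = [[0.03, -0.03, 0.01],[-0.05, -0.04, -0.04],[-0.01, 0.08, 0.02]]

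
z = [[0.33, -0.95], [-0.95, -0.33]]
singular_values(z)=[1.01, 1.01]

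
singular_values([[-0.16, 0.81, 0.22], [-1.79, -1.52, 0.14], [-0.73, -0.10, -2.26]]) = [2.62, 2.12, 0.74]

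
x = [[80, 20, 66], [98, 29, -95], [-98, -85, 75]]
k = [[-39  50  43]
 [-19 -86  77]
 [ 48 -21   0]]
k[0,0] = -39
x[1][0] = 98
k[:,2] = [43, 77, 0]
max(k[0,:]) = 50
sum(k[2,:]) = 27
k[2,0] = 48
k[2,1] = -21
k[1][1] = -86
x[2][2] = 75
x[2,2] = 75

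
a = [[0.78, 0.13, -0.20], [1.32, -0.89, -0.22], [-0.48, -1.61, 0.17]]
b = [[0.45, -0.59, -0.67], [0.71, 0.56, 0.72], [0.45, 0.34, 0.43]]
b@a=[[-0.11, 1.66, -0.07], [0.95, -1.57, -0.14], [0.59, -0.94, -0.09]]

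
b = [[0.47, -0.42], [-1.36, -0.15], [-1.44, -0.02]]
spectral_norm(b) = 2.04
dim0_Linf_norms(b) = [1.44, 0.42]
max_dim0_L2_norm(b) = 2.04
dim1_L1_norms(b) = [0.89, 1.51, 1.46]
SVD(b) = [[-0.23, -0.95], [0.67, -0.31], [0.71, -0.02]] @ diag([2.035784283346771, 0.44607437908747255]) @ [[-1.0, -0.01],  [-0.01, 1.0]]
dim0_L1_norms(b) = [3.27, 0.59]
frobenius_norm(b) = 2.08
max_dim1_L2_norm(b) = 1.44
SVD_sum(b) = [[0.47, 0.0], [-1.36, -0.01], [-1.44, -0.01]] + [[0.0, -0.42],[0.00, -0.14],[0.0, -0.01]]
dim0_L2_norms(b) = [2.04, 0.45]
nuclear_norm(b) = 2.48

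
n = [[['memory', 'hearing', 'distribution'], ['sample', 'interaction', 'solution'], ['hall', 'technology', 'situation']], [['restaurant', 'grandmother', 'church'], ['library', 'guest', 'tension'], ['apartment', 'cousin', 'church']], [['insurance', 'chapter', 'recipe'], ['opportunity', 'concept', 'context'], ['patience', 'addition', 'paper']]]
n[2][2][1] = 'addition'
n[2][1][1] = 'concept'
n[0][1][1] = 'interaction'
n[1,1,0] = 'library'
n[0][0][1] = 'hearing'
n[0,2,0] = 'hall'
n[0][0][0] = 'memory'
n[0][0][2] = 'distribution'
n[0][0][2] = 'distribution'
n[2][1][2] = 'context'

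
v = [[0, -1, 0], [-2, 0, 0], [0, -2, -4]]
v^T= [[0, -2, 0], [-1, 0, -2], [0, 0, -4]]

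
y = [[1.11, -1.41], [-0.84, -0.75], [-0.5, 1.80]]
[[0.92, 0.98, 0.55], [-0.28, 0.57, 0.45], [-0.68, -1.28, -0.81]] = y @ [[0.54,-0.03,-0.11], [-0.23,-0.72,-0.48]]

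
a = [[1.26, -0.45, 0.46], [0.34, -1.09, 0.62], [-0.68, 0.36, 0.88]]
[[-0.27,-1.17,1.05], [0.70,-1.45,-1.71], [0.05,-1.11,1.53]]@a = [[-1.45, 1.77, 0.07], [1.55, 0.65, -2.08], [-1.35, 1.74, 0.68]]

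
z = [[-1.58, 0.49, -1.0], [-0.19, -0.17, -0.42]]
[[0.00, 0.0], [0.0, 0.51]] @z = [[0.0, 0.00, 0.00], [-0.10, -0.09, -0.21]]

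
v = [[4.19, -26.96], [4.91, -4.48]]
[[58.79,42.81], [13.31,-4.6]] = v @ [[0.84, -2.78],[-2.05, -2.02]]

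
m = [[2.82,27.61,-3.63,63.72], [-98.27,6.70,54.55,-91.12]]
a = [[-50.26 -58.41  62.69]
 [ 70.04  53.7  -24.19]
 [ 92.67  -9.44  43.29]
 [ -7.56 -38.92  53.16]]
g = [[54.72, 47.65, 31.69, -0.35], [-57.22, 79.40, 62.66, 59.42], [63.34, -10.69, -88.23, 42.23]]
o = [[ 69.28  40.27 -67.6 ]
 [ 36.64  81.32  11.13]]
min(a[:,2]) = -24.19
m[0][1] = 27.61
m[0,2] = -3.63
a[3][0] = -7.56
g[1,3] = 59.42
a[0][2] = 62.69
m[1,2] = 54.55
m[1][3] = -91.12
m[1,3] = -91.12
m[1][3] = -91.12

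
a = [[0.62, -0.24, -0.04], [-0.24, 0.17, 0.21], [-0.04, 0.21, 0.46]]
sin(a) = [[0.57, -0.21, -0.02], [-0.21, 0.15, 0.19], [-0.02, 0.19, 0.44]]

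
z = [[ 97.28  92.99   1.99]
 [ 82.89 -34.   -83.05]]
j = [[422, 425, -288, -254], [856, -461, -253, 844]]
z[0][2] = 1.99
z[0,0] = 97.28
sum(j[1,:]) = 986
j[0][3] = -254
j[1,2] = -253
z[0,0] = 97.28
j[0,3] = -254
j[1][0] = 856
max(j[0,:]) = 425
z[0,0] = 97.28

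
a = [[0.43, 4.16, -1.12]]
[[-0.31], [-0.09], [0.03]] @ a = [[-0.13, -1.29, 0.35], [-0.04, -0.37, 0.1], [0.01, 0.12, -0.03]]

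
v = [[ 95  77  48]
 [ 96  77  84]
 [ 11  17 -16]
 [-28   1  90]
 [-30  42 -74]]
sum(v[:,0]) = 144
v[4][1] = 42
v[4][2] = -74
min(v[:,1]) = 1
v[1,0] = 96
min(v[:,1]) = 1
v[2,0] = 11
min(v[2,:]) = -16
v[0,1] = 77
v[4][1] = 42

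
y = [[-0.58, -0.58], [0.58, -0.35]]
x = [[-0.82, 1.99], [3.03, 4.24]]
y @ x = [[-1.28, -3.61], [-1.54, -0.33]]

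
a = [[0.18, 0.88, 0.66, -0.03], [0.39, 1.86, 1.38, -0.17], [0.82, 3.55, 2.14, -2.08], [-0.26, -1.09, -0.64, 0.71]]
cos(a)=[[0.97,-0.16,-0.11,0.05], [-0.07,0.65,-0.23,0.11], [-0.15,-0.66,0.57,0.28], [0.05,0.20,0.13,0.91]]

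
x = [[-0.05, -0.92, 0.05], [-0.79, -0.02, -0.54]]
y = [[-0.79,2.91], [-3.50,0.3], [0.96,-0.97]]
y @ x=[[-2.26, 0.67, -1.61], [-0.06, 3.21, -0.34], [0.72, -0.86, 0.57]]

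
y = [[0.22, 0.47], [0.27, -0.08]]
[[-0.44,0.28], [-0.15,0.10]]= y @ [[-0.72, 0.47], [-0.59, 0.38]]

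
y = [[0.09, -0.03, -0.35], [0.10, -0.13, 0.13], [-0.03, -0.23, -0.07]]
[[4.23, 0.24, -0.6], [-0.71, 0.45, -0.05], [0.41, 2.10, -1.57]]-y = [[4.14, 0.27, -0.25], [-0.81, 0.58, -0.18], [0.44, 2.33, -1.5]]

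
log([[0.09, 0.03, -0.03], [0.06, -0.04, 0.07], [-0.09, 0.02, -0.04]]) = [[-2.07+0.36j, (0.23-0.35j), (0.27+0.55j)],[-1.23-1.40j, (-4.37+1.33j), -2.61-2.12j],[(-0.9+0.96j), -1.47-0.91j, -4.07+1.45j]]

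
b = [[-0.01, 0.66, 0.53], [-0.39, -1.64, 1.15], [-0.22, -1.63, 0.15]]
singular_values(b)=[2.57, 0.99, 0.0]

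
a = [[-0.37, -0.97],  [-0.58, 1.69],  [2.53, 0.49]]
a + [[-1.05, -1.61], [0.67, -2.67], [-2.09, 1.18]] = [[-1.42, -2.58], [0.09, -0.98], [0.44, 1.67]]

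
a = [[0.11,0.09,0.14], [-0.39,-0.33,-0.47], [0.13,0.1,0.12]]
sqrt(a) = [[1.67, 2.02, 4.06], [-8.40, -10.96, -22.21], [3.53, 4.66, 9.44]]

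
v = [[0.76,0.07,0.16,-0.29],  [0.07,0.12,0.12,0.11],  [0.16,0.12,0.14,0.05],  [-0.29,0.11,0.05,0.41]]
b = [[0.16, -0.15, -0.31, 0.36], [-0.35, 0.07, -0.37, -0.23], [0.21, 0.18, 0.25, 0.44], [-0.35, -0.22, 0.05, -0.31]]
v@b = [[0.23,-0.02,-0.24,0.42], [-0.04,-0.0,-0.03,0.02], [-0.0,-0.00,-0.06,0.08], [-0.22,-0.03,0.08,-0.23]]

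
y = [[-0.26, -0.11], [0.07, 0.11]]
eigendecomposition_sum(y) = [[-0.25, -0.08], [0.05, 0.02]] + [[-0.01, -0.03], [0.02, 0.09]]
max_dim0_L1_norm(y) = 0.33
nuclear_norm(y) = 0.37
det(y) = -0.02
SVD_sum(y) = [[-0.25, -0.13], [0.1, 0.05]] + [[-0.01, 0.02], [-0.03, 0.06]]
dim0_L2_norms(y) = [0.27, 0.16]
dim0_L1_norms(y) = [0.33, 0.22]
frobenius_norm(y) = 0.31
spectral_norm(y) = 0.30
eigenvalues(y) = [-0.24, 0.09]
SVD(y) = [[-0.93, 0.37], [0.37, 0.93]] @ diag([0.3032316857978838, 0.06892419552068413]) @ [[0.88, 0.47], [-0.47, 0.88]]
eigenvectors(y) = [[-0.98, 0.3], [0.20, -0.95]]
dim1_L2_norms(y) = [0.28, 0.13]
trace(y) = -0.15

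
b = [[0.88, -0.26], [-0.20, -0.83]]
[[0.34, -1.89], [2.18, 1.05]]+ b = [[1.22, -2.15], [1.98, 0.22]]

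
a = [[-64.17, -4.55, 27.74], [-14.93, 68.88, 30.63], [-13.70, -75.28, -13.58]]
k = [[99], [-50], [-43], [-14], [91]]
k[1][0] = -50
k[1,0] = -50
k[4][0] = 91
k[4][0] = 91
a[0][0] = -64.17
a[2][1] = -75.28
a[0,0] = -64.17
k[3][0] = -14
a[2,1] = -75.28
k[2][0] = -43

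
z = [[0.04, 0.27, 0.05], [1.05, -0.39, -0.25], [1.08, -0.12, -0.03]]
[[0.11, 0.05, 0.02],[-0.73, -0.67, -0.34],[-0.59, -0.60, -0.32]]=z @ [[-0.49, -0.53, -0.28],[0.44, 0.23, 0.1],[0.18, 0.09, 0.04]]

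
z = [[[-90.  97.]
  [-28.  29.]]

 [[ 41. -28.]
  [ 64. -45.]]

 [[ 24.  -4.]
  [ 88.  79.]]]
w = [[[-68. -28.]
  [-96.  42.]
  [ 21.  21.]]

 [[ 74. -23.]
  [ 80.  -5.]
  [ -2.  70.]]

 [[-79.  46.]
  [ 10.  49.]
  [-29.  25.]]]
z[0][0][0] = -90.0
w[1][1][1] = -5.0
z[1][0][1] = -28.0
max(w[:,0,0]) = 74.0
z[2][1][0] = 88.0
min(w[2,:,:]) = -79.0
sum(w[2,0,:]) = -33.0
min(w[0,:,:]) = -96.0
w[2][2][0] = -29.0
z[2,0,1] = -4.0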